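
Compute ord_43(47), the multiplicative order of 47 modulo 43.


We want ord_43(47), the smallest k >= 1 with 47^k = 1 mod 43.
n = 43 = 43, phi(43) = 42; the order divides phi(n).
Divisors of 42: 1, 2, 3, 6, 7, 14, 21, 42
Repeated squaring mod 43: 47^1 = 4, 47^2 = 16, 47^4 = 41, 47^8 = 4, 47^16 = 16, 47^32 = 41
Test divisors in increasing order:
  k=1: 47^1 = 4 mod 43
  k=2: 47^2 = 16 mod 43
  k=3: 47^3 = 16 * 4 = 21 mod 43
  k=6: 47^6 = 41 * 16 = 11 mod 43
  k=7: 47^7 = 41 * 16 * 4 = 1 mod 43  <- first divisor giving 1
Order = 7

7


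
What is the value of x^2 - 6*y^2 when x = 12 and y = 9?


x^2 - d*y^2
= 12^2 - 6*9^2
= 144 - 486
= -342

-342


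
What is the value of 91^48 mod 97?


p = 97 is prime and the exponent is (p-1)/2 = 48, so by Euler's criterion 91^48 = (91/97) = +1 or -1 mod 97.
Compute by square-and-multiply:
  48 = 32 + 16 (binary 110000)
  Repeated squaring mod 97: 91^1 = 91, 91^2 = 36, 91^4 = 35, 91^8 = 61, 91^16 = 35, 91^32 = 61
  91^48 = 91^32 * 91^16 = 61 * 35 mod 97
    61 * 35 = 2135 = 1 mod 97
  91^48 = 1 mod 97
Result 1: 91 is a quadratic residue mod 97.
91^48 mod 97 = 1

1


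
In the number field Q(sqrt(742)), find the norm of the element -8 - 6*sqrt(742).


N(a + b*sqrt(d)) = a^2 - d*b^2
= (-8)^2 - (742)*(-6)^2
= 64 - 26712
= -26648

-26648


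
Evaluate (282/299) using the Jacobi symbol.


Compute (282/299) via quadratic reciprocity:
  pull out 2: (2/299) = -1  (since 299 mod 8 = 3)
  reciprocity: (141/299) -> +(299/141)
  reduce: (17/141)
  reciprocity: (17/141) -> +(141/17)
  reduce: (5/17)
  reciprocity: (5/17) -> +(17/5)
  reduce: (2/5)
  pull out 2: (2/5) = -1  (since 5 mod 8 = 5)
  (1/5) = 1
Product of signs = 1

1


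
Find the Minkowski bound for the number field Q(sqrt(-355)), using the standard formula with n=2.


d = -355, d mod 4 = 1, so disc(K) = d = -355; |disc(K)| = 355
Imaginary quadratic field, so n = 2, s = r2 = 1, r1 = 0
M = (n!/n^n) * (4/pi)^s * sqrt(|disc(K)|) = (2!/2^2) * (4/pi)^1 * sqrt(355)
= 0.5 * 1.273240 * 18.841444
= 11.9948

11.9948


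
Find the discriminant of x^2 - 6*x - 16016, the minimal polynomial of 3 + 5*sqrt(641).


The element 3 + 5*sqrt(641) has minimal polynomial:
x^2 - 6*x - 16016
Discriminant = (-6)^2 - 4*(-16016)
= 36 + 64064
= 64100

64100


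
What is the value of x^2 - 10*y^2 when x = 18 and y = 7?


x^2 - d*y^2
= 18^2 - 10*7^2
= 324 - 490
= -166

-166


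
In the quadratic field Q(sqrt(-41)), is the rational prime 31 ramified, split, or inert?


K = Q(sqrt(-41)). Since d mod 4 = 3, disc(K) = -164.
Check p | disc: -164 mod 31 = 22.
p does not divide disc. Compute Legendre symbol (d/p):
21^((31-1)/2) mod 31 = -1
(d/p) = -1, so p is inert: (p) stays prime with e=1, f=2, g=1.
Therefore p is inert.

inert


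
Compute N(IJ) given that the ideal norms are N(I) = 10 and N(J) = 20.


N(IJ) = N(I) * N(J)
= 10 * 20
= 200

200


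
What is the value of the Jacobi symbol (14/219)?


Compute (14/219) via quadratic reciprocity:
  pull out 2: (2/219) = -1  (since 219 mod 8 = 3)
  reciprocity: (7/219) -> -(219/7)
  reduce: (2/7)
  pull out 2: (2/7) = +1  (since 7 mod 8 = 7)
  (1/7) = 1
Product of signs = 1

1


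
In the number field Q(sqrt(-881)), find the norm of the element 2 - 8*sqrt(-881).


N(a + b*sqrt(d)) = a^2 - d*b^2
= (2)^2 - (-881)*(-8)^2
= 4 + 56384
= 56388

56388


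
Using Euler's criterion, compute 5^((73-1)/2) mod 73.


p = 73 is prime and the exponent is (p-1)/2 = 36, so by Euler's criterion 5^36 = (5/73) = +1 or -1 mod 73.
Compute by square-and-multiply:
  36 = 32 + 4 (binary 100100)
  Repeated squaring mod 73: 5^1 = 5, 5^2 = 25, 5^4 = 41, 5^8 = 2, 5^16 = 4, 5^32 = 16
  5^36 = 5^32 * 5^4 = 16 * 41 mod 73
    16 * 41 = 656 = 72 mod 73
  5^36 = 72 mod 73
Result 72 = p - 1 = -1 mod 73: 5 is a quadratic non-residue mod 73. As a residue in [0, p-1] the value is 72.
5^36 mod 73 = 72

72


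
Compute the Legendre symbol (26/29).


p = 29 is prime, so compute (26/29) with the reciprocity algorithm (Jacobi-symbol steps: pull out 2s via (2/n), flip via reciprocity, reduce):
  pull out 2: (2/29) = -1  (since 29 mod 8 = 5)
  reciprocity: (13/29) -> +(29/13)
  reduce: (3/13)
  reciprocity: (3/13) -> +(13/3)
  reduce: (1/3)
  (1/3) = 1
Product of signs = -1
(26/29) = -1

-1


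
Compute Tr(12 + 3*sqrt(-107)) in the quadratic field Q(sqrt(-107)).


Tr(a + b*sqrt(d)) = (a + b*sqrt(d)) + (a - b*sqrt(d)) = 2a
= 2 * (12)
= 24

24


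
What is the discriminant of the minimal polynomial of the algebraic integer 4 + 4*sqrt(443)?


The element 4 + 4*sqrt(443) has minimal polynomial:
x^2 - 8*x - 7072
Discriminant = (-8)^2 - 4*(-7072)
= 64 + 28288
= 28352

28352


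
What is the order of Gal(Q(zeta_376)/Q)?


|Gal(Q(zeta_376)/Q)| = phi(376)
= 184

184


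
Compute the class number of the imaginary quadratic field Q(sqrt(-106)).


K = Q(sqrt(-106)). d mod 4 = 2, so D = disc(K) = 4d = -424
h(K) equals the number of primitive reduced positive-definite forms (a, b, c) = a*x^2 + b*x*y + c*y^2 with b^2 - 4ac = D,
where reduced means |b| <= a <= c, with b >= 0 whenever |b| = a or a = c, and primitive means gcd(a, b, c) = 1.
Reduced forces 3a^2 <= |D| = 424, so 1 <= a <= 11; b must have the parity of D, and c = (b^2 - D)/(4a) must be an integer >= a.
Enumerate a = 1..11, b in [-a, a]:
  a=1: (1, 0, 106)  [1]
  a=2: (2, 0, 53)  [1]
  a=3..4: none
  a=5: (5, -4, 22), (5, 4, 22)  [2]
  a=6..9: none
  a=10: (10, -4, 11), (10, 4, 11)  [2]
  a=11: none
Total reduced forms: 1 + 1 + 2 + 2 = 6
h = 6

6


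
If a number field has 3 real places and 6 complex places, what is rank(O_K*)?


By Dirichlet's unit theorem:
rank = r1 + r2 - 1
= 3 + 6 - 1
= 8

8


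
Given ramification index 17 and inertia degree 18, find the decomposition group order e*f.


|D_P| = e * f
= 17 * 18
= 306

306


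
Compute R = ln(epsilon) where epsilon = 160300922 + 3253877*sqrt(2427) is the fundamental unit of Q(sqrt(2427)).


epsilon = 160300922 + 3253877*sqrt(2427)
= 3.2060e+08
R = ln(3.2060e+08)
= 19.5857

19.5857


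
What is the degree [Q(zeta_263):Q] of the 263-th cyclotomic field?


The degree equals Euler's totient phi(263).
263 = 263
phi(263) = 262

262


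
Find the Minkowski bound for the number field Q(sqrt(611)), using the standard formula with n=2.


d = 611, d mod 4 = 3, so disc(K) = 4d = 2444; |disc(K)| = 2444
Real quadratic field, so n = 2, s = r2 = 0, r1 = 2
M = (n!/n^n) * (4/pi)^s * sqrt(|disc(K)|) = (2!/2^2) * (4/pi)^0 * sqrt(2444)
= 0.5 * 1.000000 * 49.436828
= 24.7184

24.7184


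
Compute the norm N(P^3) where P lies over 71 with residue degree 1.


N(P^a) = p^(a*f)
= 71^(3*1)
= 71^3
= 357911

357911


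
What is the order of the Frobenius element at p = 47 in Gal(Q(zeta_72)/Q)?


The Frobenius at p in Gal(Q(zeta_n)/Q) = (Z/nZ)* is the class of p, so its order is ord_72(47), the smallest k >= 1 with 47^k = 1 mod 72.
n = 72 = 2^3 * 3^2, phi(72) = 24; the order divides phi(n).
Divisors of 24: 1, 2, 3, 4, 6, 8, 12, 24
Repeated squaring mod 72: 47^1 = 47, 47^2 = 49, 47^4 = 25, 47^8 = 49, 47^16 = 25
Test divisors in increasing order:
  k=1: 47^1 = 47 mod 72
  k=2: 47^2 = 49 mod 72
  k=3: 47^3 = 49 * 47 = 71 mod 72
  k=4: 47^4 = 25 mod 72
  k=6: 47^6 = 25 * 49 = 1 mod 72  <- first divisor giving 1
Order = 6

6


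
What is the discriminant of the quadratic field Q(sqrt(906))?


For K = Q(sqrt(d)) with d squarefree: disc(K) = d if d = 1 mod 4, and disc(K) = 4d if d = 2 or 3 mod 4.
Here d = 906, and d mod 4 = 2.
d = 2 mod 4, not 1 (O_K = Z[sqrt(d)]), so disc(K) = 4d = 4 * (906) = 3624

3624


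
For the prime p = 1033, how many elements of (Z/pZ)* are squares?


For prime p, the number of non-zero quadratic residues is (p-1)/2.
= (1033-1)/2
= 516

516


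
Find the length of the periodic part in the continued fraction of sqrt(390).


Run the CF algorithm for sqrt(390).
a_0 = floor(sqrt(390)) = 19; set m_0=0, q_0=1.
Recurrence: m' = q*a - m,  q' = (d - m'^2)/q,  a' = floor((a_0 + m')/q').
  step 1: m=19, q=29, a=1
  step 2: m=10, q=10, a=2
  step 3: m=10, q=29, a=1
  step 4: m=19, q=1, a=38
a_4 = 2*a_0 = 38, so the period closes here.
sqrt(390) = [19; 1, 2, 1, 38]
Period length = 4

4


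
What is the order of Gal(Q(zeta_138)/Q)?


|Gal(Q(zeta_138)/Q)| = phi(138)
= 44

44


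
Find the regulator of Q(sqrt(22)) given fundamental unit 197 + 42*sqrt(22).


epsilon = 197 + 42*sqrt(22)
= 393.9975
R = ln(393.9975)
= 5.9763

5.9763


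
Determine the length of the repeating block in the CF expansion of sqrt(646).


Run the CF algorithm for sqrt(646).
a_0 = floor(sqrt(646)) = 25; set m_0=0, q_0=1.
Recurrence: m' = q*a - m,  q' = (d - m'^2)/q,  a' = floor((a_0 + m')/q').
  step 1: m=25, q=21, a=2
  step 2: m=17, q=17, a=2
  step 3: m=17, q=21, a=2
  step 4: m=25, q=1, a=50
a_4 = 2*a_0 = 50, so the period closes here.
sqrt(646) = [25; 2, 2, 2, 50]
Period length = 4

4


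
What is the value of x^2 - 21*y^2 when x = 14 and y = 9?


x^2 - d*y^2
= 14^2 - 21*9^2
= 196 - 1701
= -1505

-1505


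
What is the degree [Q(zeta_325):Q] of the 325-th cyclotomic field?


The degree equals Euler's totient phi(325).
325 = 5^2 * 13
phi(325) = 240

240


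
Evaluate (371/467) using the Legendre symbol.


p = 467 is prime, so compute (371/467) with the reciprocity algorithm (Jacobi-symbol steps: pull out 2s via (2/n), flip via reciprocity, reduce):
  reciprocity: (371/467) -> -(467/371)
  reduce: (96/371)
  pull out 2: (2/371) = -1  (since 371 mod 8 = 3)
  pull out 2: (2/371) = -1  (since 371 mod 8 = 3)
  pull out 2: (2/371) = -1  (since 371 mod 8 = 3)
  pull out 2: (2/371) = -1  (since 371 mod 8 = 3)
  pull out 2: (2/371) = -1  (since 371 mod 8 = 3)
  reciprocity: (3/371) -> -(371/3)
  reduce: (2/3)
  pull out 2: (2/3) = -1  (since 3 mod 8 = 3)
  (1/3) = 1
Product of signs = 1
(371/467) = 1

1


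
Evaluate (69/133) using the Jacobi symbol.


Compute (69/133) via quadratic reciprocity:
  reciprocity: (69/133) -> +(133/69)
  reduce: (64/69)
  pull out 2: (2/69) = -1  (since 69 mod 8 = 5)
  pull out 2: (2/69) = -1  (since 69 mod 8 = 5)
  pull out 2: (2/69) = -1  (since 69 mod 8 = 5)
  pull out 2: (2/69) = -1  (since 69 mod 8 = 5)
  pull out 2: (2/69) = -1  (since 69 mod 8 = 5)
  pull out 2: (2/69) = -1  (since 69 mod 8 = 5)
  (1/69) = 1
Product of signs = 1

1


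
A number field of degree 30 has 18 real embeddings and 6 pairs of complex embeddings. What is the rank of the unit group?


By Dirichlet's unit theorem:
rank = r1 + r2 - 1
= 18 + 6 - 1
= 23

23


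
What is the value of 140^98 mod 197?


p = 197 is prime and the exponent is (p-1)/2 = 98, so by Euler's criterion 140^98 = (140/197) = +1 or -1 mod 197.
Compute by square-and-multiply:
  98 = 64 + 32 + 2 (binary 1100010)
  Repeated squaring mod 197: 140^1 = 140, 140^2 = 97, 140^4 = 150, 140^8 = 42, 140^16 = 188, 140^32 = 81, 140^64 = 60
  140^98 = 140^64 * 140^32 * 140^2 = 60 * 81 * 97 mod 197
    60 * 81 = 4860 = 132 mod 197
    132 * 97 = 12804 = 196 mod 197
  140^98 = 196 mod 197
Result 196 = p - 1 = -1 mod 197: 140 is a quadratic non-residue mod 197. As a residue in [0, p-1] the value is 196.
140^98 mod 197 = 196

196


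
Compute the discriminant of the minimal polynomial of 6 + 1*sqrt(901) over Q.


The element 6 + 1*sqrt(901) has minimal polynomial:
x^2 - 12*x - 865
Discriminant = (-12)^2 - 4*(-865)
= 144 + 3460
= 3604

3604


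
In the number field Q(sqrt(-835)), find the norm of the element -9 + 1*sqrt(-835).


N(a + b*sqrt(d)) = a^2 - d*b^2
= (-9)^2 - (-835)*(1)^2
= 81 + 835
= 916

916


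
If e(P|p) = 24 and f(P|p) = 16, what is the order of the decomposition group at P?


|D_P| = e * f
= 24 * 16
= 384

384


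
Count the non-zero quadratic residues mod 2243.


For prime p, the number of non-zero quadratic residues is (p-1)/2.
= (2243-1)/2
= 1121

1121


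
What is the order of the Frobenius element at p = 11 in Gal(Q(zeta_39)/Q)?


The Frobenius at p in Gal(Q(zeta_n)/Q) = (Z/nZ)* is the class of p, so its order is ord_39(11), the smallest k >= 1 with 11^k = 1 mod 39.
n = 39 = 3 * 13, phi(39) = 24; the order divides phi(n).
Divisors of 24: 1, 2, 3, 4, 6, 8, 12, 24
Repeated squaring mod 39: 11^1 = 11, 11^2 = 4, 11^4 = 16, 11^8 = 22, 11^16 = 16
Test divisors in increasing order:
  k=1: 11^1 = 11 mod 39
  k=2: 11^2 = 4 mod 39
  k=3: 11^3 = 4 * 11 = 5 mod 39
  k=4: 11^4 = 16 mod 39
  k=6: 11^6 = 16 * 4 = 25 mod 39
  k=8: 11^8 = 22 mod 39
  k=12: 11^12 = 22 * 16 = 1 mod 39  <- first divisor giving 1
Order = 12

12


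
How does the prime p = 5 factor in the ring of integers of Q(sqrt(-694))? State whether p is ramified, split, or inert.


K = Q(sqrt(-694)). Since d mod 4 = 2, disc(K) = -2776.
Check p | disc: -2776 mod 5 = 4.
p does not divide disc. Compute Legendre symbol (d/p):
1^((5-1)/2) mod 5 = 1
(d/p) = 1, so p splits: (p) = P*P' with e=1, f=1, g=2.
Therefore p is split.

split


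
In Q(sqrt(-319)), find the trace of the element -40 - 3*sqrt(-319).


Tr(a + b*sqrt(d)) = (a + b*sqrt(d)) + (a - b*sqrt(d)) = 2a
= 2 * (-40)
= -80

-80


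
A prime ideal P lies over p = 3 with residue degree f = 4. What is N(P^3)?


N(P^a) = p^(a*f)
= 3^(3*4)
= 3^12
= 531441

531441


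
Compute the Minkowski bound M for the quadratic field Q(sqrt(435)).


d = 435, d mod 4 = 3, so disc(K) = 4d = 1740; |disc(K)| = 1740
Real quadratic field, so n = 2, s = r2 = 0, r1 = 2
M = (n!/n^n) * (4/pi)^s * sqrt(|disc(K)|) = (2!/2^2) * (4/pi)^0 * sqrt(1740)
= 0.5 * 1.000000 * 41.713307
= 20.8567

20.8567


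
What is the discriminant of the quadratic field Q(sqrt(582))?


For K = Q(sqrt(d)) with d squarefree: disc(K) = d if d = 1 mod 4, and disc(K) = 4d if d = 2 or 3 mod 4.
Here d = 582, and d mod 4 = 2.
d = 2 mod 4, not 1 (O_K = Z[sqrt(d)]), so disc(K) = 4d = 4 * (582) = 2328

2328


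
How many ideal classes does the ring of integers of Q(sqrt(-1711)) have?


K = Q(sqrt(-1711)). d mod 4 = 1, so D = disc(K) = d = -1711
h(K) equals the number of primitive reduced positive-definite forms (a, b, c) = a*x^2 + b*x*y + c*y^2 with b^2 - 4ac = D,
where reduced means |b| <= a <= c, with b >= 0 whenever |b| = a or a = c, and primitive means gcd(a, b, c) = 1.
Reduced forces 3a^2 <= |D| = 1711, so 1 <= a <= 23; b must have the parity of D, and c = (b^2 - D)/(4a) must be an integer >= a.
Enumerate a = 1..23, b in [-a, a]:
  a=1: (1, 1, 428)  [1]
  a=2: (2, -1, 214), (2, 1, 214)  [2]
  a=3: none
  a=4: (4, -1, 107), (4, 1, 107)  [2]
  a=5: (5, -3, 86), (5, 3, 86)  [2]
  a=6: none
  a=7: (7, -5, 62), (7, 5, 62)  [2]
  a=8: (8, -7, 55), (8, 7, 55)  [2]
  a=9: none
  a=10: (10, -7, 44), (10, -3, 43), (10, 3, 43), (10, 7, 44)  [4]
  a=11: (11, -7, 40), (11, 7, 40)  [2]
  a=12..13: none
  a=14: (14, -9, 32), (14, -5, 31), (14, 5, 31), (14, 9, 32)  [4]
  a=15: none
  a=16: (16, -9, 28), (16, 9, 28)  [2]
  a=17..19: none
  a=20: (20, -17, 25), (20, -7, 22), (20, 7, 22), (20, 17, 25)  [4]
  a=21: none
  a=22: (22, 15, 22)  [1]
  a=23: none
Total reduced forms: 1 + 2 + 2 + 2 + 2 + 2 + 4 + 2 + 4 + 2 + 4 + 1 = 28
h = 28

28


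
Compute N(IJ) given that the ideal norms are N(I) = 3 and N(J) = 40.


N(IJ) = N(I) * N(J)
= 3 * 40
= 120

120


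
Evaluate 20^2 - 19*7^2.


x^2 - d*y^2
= 20^2 - 19*7^2
= 400 - 931
= -531

-531


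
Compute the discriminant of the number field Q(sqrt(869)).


For K = Q(sqrt(d)) with d squarefree: disc(K) = d if d = 1 mod 4, and disc(K) = 4d if d = 2 or 3 mod 4.
Here d = 869, and d mod 4 = 1.
d = 1 mod 4 (O_K = Z[(1+sqrt(d))/2]), so disc(K) = d = 869

869


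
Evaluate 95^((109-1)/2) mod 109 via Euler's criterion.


p = 109 is prime and the exponent is (p-1)/2 = 54, so by Euler's criterion 95^54 = (95/109) = +1 or -1 mod 109.
Compute by square-and-multiply:
  54 = 32 + 16 + 4 + 2 (binary 110110)
  Repeated squaring mod 109: 95^1 = 95, 95^2 = 87, 95^4 = 48, 95^8 = 15, 95^16 = 7, 95^32 = 49
  95^54 = 95^32 * 95^16 * 95^4 * 95^2 = 49 * 7 * 48 * 87 mod 109
    49 * 7 = 343 = 16 mod 109
    16 * 48 = 768 = 5 mod 109
    5 * 87 = 435 = 108 mod 109
  95^54 = 108 mod 109
Result 108 = p - 1 = -1 mod 109: 95 is a quadratic non-residue mod 109. As a residue in [0, p-1] the value is 108.
95^54 mod 109 = 108

108


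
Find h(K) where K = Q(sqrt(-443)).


K = Q(sqrt(-443)). d mod 4 = 1, so D = disc(K) = d = -443
h(K) equals the number of primitive reduced positive-definite forms (a, b, c) = a*x^2 + b*x*y + c*y^2 with b^2 - 4ac = D,
where reduced means |b| <= a <= c, with b >= 0 whenever |b| = a or a = c, and primitive means gcd(a, b, c) = 1.
Reduced forces 3a^2 <= |D| = 443, so 1 <= a <= 12; b must have the parity of D, and c = (b^2 - D)/(4a) must be an integer >= a.
Enumerate a = 1..12, b in [-a, a]:
  a=1: (1, 1, 111)  [1]
  a=2: none
  a=3: (3, -1, 37), (3, 1, 37)  [2]
  a=4..8: none
  a=9: (9, -5, 13), (9, 5, 13)  [2]
  a=10..12: none
Total reduced forms: 1 + 2 + 2 = 5
h = 5

5


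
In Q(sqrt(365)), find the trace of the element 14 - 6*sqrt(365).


Tr(a + b*sqrt(d)) = (a + b*sqrt(d)) + (a - b*sqrt(d)) = 2a
= 2 * (14)
= 28

28


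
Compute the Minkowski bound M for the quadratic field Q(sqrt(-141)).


d = -141, d mod 4 = 3, so disc(K) = 4d = -564; |disc(K)| = 564
Imaginary quadratic field, so n = 2, s = r2 = 1, r1 = 0
M = (n!/n^n) * (4/pi)^s * sqrt(|disc(K)|) = (2!/2^2) * (4/pi)^1 * sqrt(564)
= 0.5 * 1.273240 * 23.748684
= 15.1189

15.1189


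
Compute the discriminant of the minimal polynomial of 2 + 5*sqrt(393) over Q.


The element 2 + 5*sqrt(393) has minimal polynomial:
x^2 - 4*x - 9821
Discriminant = (-4)^2 - 4*(-9821)
= 16 + 39284
= 39300

39300


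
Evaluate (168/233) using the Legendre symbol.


p = 233 is prime, so compute (168/233) with the reciprocity algorithm (Jacobi-symbol steps: pull out 2s via (2/n), flip via reciprocity, reduce):
  pull out 2: (2/233) = +1  (since 233 mod 8 = 1)
  pull out 2: (2/233) = +1  (since 233 mod 8 = 1)
  pull out 2: (2/233) = +1  (since 233 mod 8 = 1)
  reciprocity: (21/233) -> +(233/21)
  reduce: (2/21)
  pull out 2: (2/21) = -1  (since 21 mod 8 = 5)
  (1/21) = 1
Product of signs = -1
(168/233) = -1

-1


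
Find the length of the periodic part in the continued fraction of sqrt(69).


Run the CF algorithm for sqrt(69).
a_0 = floor(sqrt(69)) = 8; set m_0=0, q_0=1.
Recurrence: m' = q*a - m,  q' = (d - m'^2)/q,  a' = floor((a_0 + m')/q').
  step 1: m=8, q=5, a=3
  step 2: m=7, q=4, a=3
  step 3: m=5, q=11, a=1
  step 4: m=6, q=3, a=4
  step 5: m=6, q=11, a=1
  step 6: m=5, q=4, a=3
  step 7: m=7, q=5, a=3
  step 8: m=8, q=1, a=16
a_8 = 2*a_0 = 16, so the period closes here.
sqrt(69) = [8; 3, 3, 1, 4, 1, 3, 3, 16]
Period length = 8

8


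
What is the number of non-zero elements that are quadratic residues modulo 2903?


For prime p, the number of non-zero quadratic residues is (p-1)/2.
= (2903-1)/2
= 1451

1451


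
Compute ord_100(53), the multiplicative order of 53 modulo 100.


We want ord_100(53), the smallest k >= 1 with 53^k = 1 mod 100.
n = 100 = 2^2 * 5^2, phi(100) = 40; the order divides phi(n).
Divisors of 40: 1, 2, 4, 5, 8, 10, 20, 40
Repeated squaring mod 100: 53^1 = 53, 53^2 = 9, 53^4 = 81, 53^8 = 61, 53^16 = 21, 53^32 = 41
Test divisors in increasing order:
  k=1: 53^1 = 53 mod 100
  k=2: 53^2 = 9 mod 100
  k=4: 53^4 = 81 mod 100
  k=5: 53^5 = 81 * 53 = 93 mod 100
  k=8: 53^8 = 61 mod 100
  k=10: 53^10 = 61 * 9 = 49 mod 100
  k=20: 53^20 = 21 * 81 = 1 mod 100  <- first divisor giving 1
Order = 20

20


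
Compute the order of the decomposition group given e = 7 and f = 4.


|D_P| = e * f
= 7 * 4
= 28

28


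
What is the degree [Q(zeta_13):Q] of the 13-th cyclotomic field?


The degree equals Euler's totient phi(13).
13 = 13
phi(13) = 12

12


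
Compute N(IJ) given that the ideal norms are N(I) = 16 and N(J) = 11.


N(IJ) = N(I) * N(J)
= 16 * 11
= 176

176


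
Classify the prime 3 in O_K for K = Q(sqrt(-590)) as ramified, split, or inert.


K = Q(sqrt(-590)). Since d mod 4 = 2, disc(K) = -2360.
Check p | disc: -2360 mod 3 = 1.
p does not divide disc. Compute Legendre symbol (d/p):
1^((3-1)/2) mod 3 = 1
(d/p) = 1, so p splits: (p) = P*P' with e=1, f=1, g=2.
Therefore p is split.

split


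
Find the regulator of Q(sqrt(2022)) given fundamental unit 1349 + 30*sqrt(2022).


epsilon = 1349 + 30*sqrt(2022)
= 2697.9996
R = ln(2697.9996)
= 7.9003

7.9003


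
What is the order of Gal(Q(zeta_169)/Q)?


|Gal(Q(zeta_169)/Q)| = phi(169)
= 156

156


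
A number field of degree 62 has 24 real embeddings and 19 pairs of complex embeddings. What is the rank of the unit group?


By Dirichlet's unit theorem:
rank = r1 + r2 - 1
= 24 + 19 - 1
= 42

42


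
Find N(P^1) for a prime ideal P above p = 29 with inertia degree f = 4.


N(P^a) = p^(a*f)
= 29^(1*4)
= 29^4
= 707281

707281


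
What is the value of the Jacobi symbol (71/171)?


Compute (71/171) via quadratic reciprocity:
  reciprocity: (71/171) -> -(171/71)
  reduce: (29/71)
  reciprocity: (29/71) -> +(71/29)
  reduce: (13/29)
  reciprocity: (13/29) -> +(29/13)
  reduce: (3/13)
  reciprocity: (3/13) -> +(13/3)
  reduce: (1/3)
  (1/3) = 1
Product of signs = -1

-1


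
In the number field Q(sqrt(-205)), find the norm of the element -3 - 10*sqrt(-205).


N(a + b*sqrt(d)) = a^2 - d*b^2
= (-3)^2 - (-205)*(-10)^2
= 9 + 20500
= 20509

20509


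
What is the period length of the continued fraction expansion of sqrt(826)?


Run the CF algorithm for sqrt(826).
a_0 = floor(sqrt(826)) = 28; set m_0=0, q_0=1.
Recurrence: m' = q*a - m,  q' = (d - m'^2)/q,  a' = floor((a_0 + m')/q').
  step 1: m=28, q=42, a=1
  step 2: m=14, q=15, a=2
  step 3: m=16, q=38, a=1
  step 4: m=22, q=9, a=5
  step 5: m=23, q=33, a=1
  step 6: m=10, q=22, a=1
  step 7: m=12, q=31, a=1
  step 8: m=19, q=15, a=3
  step 9: m=26, q=10, a=5
  step 10: m=24, q=25, a=2
  step 11: m=26, q=6, a=9
  step 12: m=28, q=7, a=8
  step 13: m=28, q=6, a=9
  step 14: m=26, q=25, a=2
  step 15: m=24, q=10, a=5
  step 16: m=26, q=15, a=3
  step 17: m=19, q=31, a=1
  step 18: m=12, q=22, a=1
  step 19: m=10, q=33, a=1
  step 20: m=23, q=9, a=5
  step 21: m=22, q=38, a=1
  step 22: m=16, q=15, a=2
  step 23: m=14, q=42, a=1
  step 24: m=28, q=1, a=56
a_24 = 2*a_0 = 56, so the period closes here.
sqrt(826) = [28; 1, 2, 1, 5, 1, 1, 1, 3, 5, 2, 9, 8, 9, 2, 5, 3, 1, 1, 1, 5, 1, 2, 1, 56]
Period length = 24

24


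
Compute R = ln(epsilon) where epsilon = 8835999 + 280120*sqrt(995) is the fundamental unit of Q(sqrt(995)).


epsilon = 8835999 + 280120*sqrt(995)
= 1.7672e+07
R = ln(1.7672e+07)
= 16.6875

16.6875


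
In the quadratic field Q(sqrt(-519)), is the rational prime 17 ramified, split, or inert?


K = Q(sqrt(-519)). Since d mod 4 = 1, disc(K) = -519.
Check p | disc: -519 mod 17 = 8.
p does not divide disc. Compute Legendre symbol (d/p):
8^((17-1)/2) mod 17 = 1
(d/p) = 1, so p splits: (p) = P*P' with e=1, f=1, g=2.
Therefore p is split.

split


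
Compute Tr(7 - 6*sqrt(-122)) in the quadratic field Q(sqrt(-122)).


Tr(a + b*sqrt(d)) = (a + b*sqrt(d)) + (a - b*sqrt(d)) = 2a
= 2 * (7)
= 14

14


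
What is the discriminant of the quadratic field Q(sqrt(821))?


For K = Q(sqrt(d)) with d squarefree: disc(K) = d if d = 1 mod 4, and disc(K) = 4d if d = 2 or 3 mod 4.
Here d = 821, and d mod 4 = 1.
d = 1 mod 4 (O_K = Z[(1+sqrt(d))/2]), so disc(K) = d = 821

821


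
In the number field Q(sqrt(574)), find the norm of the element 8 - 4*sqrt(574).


N(a + b*sqrt(d)) = a^2 - d*b^2
= (8)^2 - (574)*(-4)^2
= 64 - 9184
= -9120

-9120


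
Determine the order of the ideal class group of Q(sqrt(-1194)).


K = Q(sqrt(-1194)). d mod 4 = 2, so D = disc(K) = 4d = -4776
h(K) equals the number of primitive reduced positive-definite forms (a, b, c) = a*x^2 + b*x*y + c*y^2 with b^2 - 4ac = D,
where reduced means |b| <= a <= c, with b >= 0 whenever |b| = a or a = c, and primitive means gcd(a, b, c) = 1.
Reduced forces 3a^2 <= |D| = 4776, so 1 <= a <= 39; b must have the parity of D, and c = (b^2 - D)/(4a) must be an integer >= a.
Enumerate a = 1..39, b in [-a, a]:
  a=1: (1, 0, 1194)  [1]
  a=2: (2, 0, 597)  [1]
  a=3: (3, 0, 398)  [1]
  a=4: none
  a=5: (5, -2, 239), (5, 2, 239)  [2]
  a=6: (6, 0, 199)  [1]
  a=7..9: none
  a=10: (10, -8, 121), (10, 8, 121)  [2]
  a=11: (11, -8, 110), (11, 8, 110)  [2]
  a=12..14: none
  a=15: (15, -12, 82), (15, 12, 82)  [2]
  a=16: none
  a=17: (17, -16, 74), (17, 16, 74)  [2]
  a=18..21: none
  a=22: (22, -8, 55), (22, 8, 55)  [2]
  a=23: (23, -10, 53), (23, 10, 53)  [2]
  a=24: none
  a=25: (25, -18, 51), (25, 18, 51)  [2]
  a=26..28: none
  a=29: (29, -26, 47), (29, 26, 47)  [2]
  a=30: (30, -12, 41), (30, 12, 41)  [2]
  a=31..32: none
  a=33: (33, -30, 43), (33, 30, 43)  [2]
  a=34: (34, -16, 37), (34, 16, 37)  [2]
  a=35..39: none
Total reduced forms: 1 + 1 + 1 + 2 + 1 + 2 + 2 + 2 + 2 + 2 + 2 + 2 + 2 + 2 + 2 + 2 = 28
h = 28

28


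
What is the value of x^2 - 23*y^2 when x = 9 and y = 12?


x^2 - d*y^2
= 9^2 - 23*12^2
= 81 - 3312
= -3231

-3231


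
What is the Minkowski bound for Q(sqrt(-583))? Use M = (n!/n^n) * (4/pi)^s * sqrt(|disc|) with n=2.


d = -583, d mod 4 = 1, so disc(K) = d = -583; |disc(K)| = 583
Imaginary quadratic field, so n = 2, s = r2 = 1, r1 = 0
M = (n!/n^n) * (4/pi)^s * sqrt(|disc(K)|) = (2!/2^2) * (4/pi)^1 * sqrt(583)
= 0.5 * 1.273240 * 24.145393
= 15.3714

15.3714


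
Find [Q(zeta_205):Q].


The degree equals Euler's totient phi(205).
205 = 5 * 41
phi(205) = 160

160


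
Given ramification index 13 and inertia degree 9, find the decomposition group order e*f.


|D_P| = e * f
= 13 * 9
= 117

117


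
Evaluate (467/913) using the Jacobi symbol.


Compute (467/913) via quadratic reciprocity:
  reciprocity: (467/913) -> +(913/467)
  reduce: (446/467)
  pull out 2: (2/467) = -1  (since 467 mod 8 = 3)
  reciprocity: (223/467) -> -(467/223)
  reduce: (21/223)
  reciprocity: (21/223) -> +(223/21)
  reduce: (13/21)
  reciprocity: (13/21) -> +(21/13)
  reduce: (8/13)
  pull out 2: (2/13) = -1  (since 13 mod 8 = 5)
  pull out 2: (2/13) = -1  (since 13 mod 8 = 5)
  pull out 2: (2/13) = -1  (since 13 mod 8 = 5)
  (1/13) = 1
Product of signs = -1

-1


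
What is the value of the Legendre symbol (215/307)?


p = 307 is prime, so compute (215/307) with the reciprocity algorithm (Jacobi-symbol steps: pull out 2s via (2/n), flip via reciprocity, reduce):
  reciprocity: (215/307) -> -(307/215)
  reduce: (92/215)
  pull out 2: (2/215) = +1  (since 215 mod 8 = 7)
  pull out 2: (2/215) = +1  (since 215 mod 8 = 7)
  reciprocity: (23/215) -> -(215/23)
  reduce: (8/23)
  pull out 2: (2/23) = +1  (since 23 mod 8 = 7)
  pull out 2: (2/23) = +1  (since 23 mod 8 = 7)
  pull out 2: (2/23) = +1  (since 23 mod 8 = 7)
  (1/23) = 1
Product of signs = 1
(215/307) = 1

1


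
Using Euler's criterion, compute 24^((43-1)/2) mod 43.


p = 43 is prime and the exponent is (p-1)/2 = 21, so by Euler's criterion 24^21 = (24/43) = +1 or -1 mod 43.
Compute by square-and-multiply:
  21 = 16 + 4 + 1 (binary 10101)
  Repeated squaring mod 43: 24^1 = 24, 24^2 = 17, 24^4 = 31, 24^8 = 15, 24^16 = 10
  24^21 = 24^16 * 24^4 * 24^1 = 10 * 31 * 24 mod 43
    10 * 31 = 310 = 9 mod 43
    9 * 24 = 216 = 1 mod 43
  24^21 = 1 mod 43
Result 1: 24 is a quadratic residue mod 43.
24^21 mod 43 = 1

1


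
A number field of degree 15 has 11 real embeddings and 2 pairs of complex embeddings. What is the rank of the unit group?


By Dirichlet's unit theorem:
rank = r1 + r2 - 1
= 11 + 2 - 1
= 12

12


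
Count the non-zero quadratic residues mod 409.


For prime p, the number of non-zero quadratic residues is (p-1)/2.
= (409-1)/2
= 204

204


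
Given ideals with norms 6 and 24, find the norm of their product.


N(IJ) = N(I) * N(J)
= 6 * 24
= 144

144


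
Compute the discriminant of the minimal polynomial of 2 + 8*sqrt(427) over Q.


The element 2 + 8*sqrt(427) has minimal polynomial:
x^2 - 4*x - 27324
Discriminant = (-4)^2 - 4*(-27324)
= 16 + 109296
= 109312

109312


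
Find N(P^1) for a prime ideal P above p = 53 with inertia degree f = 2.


N(P^a) = p^(a*f)
= 53^(1*2)
= 53^2
= 2809

2809


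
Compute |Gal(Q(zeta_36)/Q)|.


|Gal(Q(zeta_36)/Q)| = phi(36)
= 12

12


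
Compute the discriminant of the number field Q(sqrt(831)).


For K = Q(sqrt(d)) with d squarefree: disc(K) = d if d = 1 mod 4, and disc(K) = 4d if d = 2 or 3 mod 4.
Here d = 831, and d mod 4 = 3.
d = 3 mod 4, not 1 (O_K = Z[sqrt(d)]), so disc(K) = 4d = 4 * (831) = 3324

3324


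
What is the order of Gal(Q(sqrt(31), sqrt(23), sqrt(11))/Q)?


The 3 square roots of distinct primes are multiplicatively independent over Q,
so [K:Q] = 2^3 and Gal(K/Q) is isomorphic to (Z/2Z)^3.
|Gal| = 2^3 = 8

8


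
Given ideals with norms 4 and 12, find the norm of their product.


N(IJ) = N(I) * N(J)
= 4 * 12
= 48

48


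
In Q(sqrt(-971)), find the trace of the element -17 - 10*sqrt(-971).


Tr(a + b*sqrt(d)) = (a + b*sqrt(d)) + (a - b*sqrt(d)) = 2a
= 2 * (-17)
= -34

-34


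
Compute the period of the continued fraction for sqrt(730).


Run the CF algorithm for sqrt(730).
a_0 = floor(sqrt(730)) = 27; set m_0=0, q_0=1.
Recurrence: m' = q*a - m,  q' = (d - m'^2)/q,  a' = floor((a_0 + m')/q').
  step 1: m=27, q=1, a=54
a_1 = 2*a_0 = 54, so the period closes here.
sqrt(730) = [27; 54]
Period length = 1

1


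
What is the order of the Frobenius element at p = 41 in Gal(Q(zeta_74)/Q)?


The Frobenius at p in Gal(Q(zeta_n)/Q) = (Z/nZ)* is the class of p, so its order is ord_74(41), the smallest k >= 1 with 41^k = 1 mod 74.
n = 74 = 2 * 37, phi(74) = 36; the order divides phi(n).
Divisors of 36: 1, 2, 3, 4, 6, 9, 12, 18, 36
Repeated squaring mod 74: 41^1 = 41, 41^2 = 53, 41^4 = 71, 41^8 = 9, 41^16 = 7, 41^32 = 49
Test divisors in increasing order:
  k=1: 41^1 = 41 mod 74
  k=2: 41^2 = 53 mod 74
  k=3: 41^3 = 53 * 41 = 27 mod 74
  k=4: 41^4 = 71 mod 74
  k=6: 41^6 = 71 * 53 = 63 mod 74
  k=9: 41^9 = 9 * 41 = 73 mod 74
  k=12: 41^12 = 9 * 71 = 47 mod 74
  k=18: 41^18 = 7 * 53 = 1 mod 74  <- first divisor giving 1
Order = 18

18


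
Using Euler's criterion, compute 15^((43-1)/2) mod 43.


p = 43 is prime and the exponent is (p-1)/2 = 21, so by Euler's criterion 15^21 = (15/43) = +1 or -1 mod 43.
Compute by square-and-multiply:
  21 = 16 + 4 + 1 (binary 10101)
  Repeated squaring mod 43: 15^1 = 15, 15^2 = 10, 15^4 = 14, 15^8 = 24, 15^16 = 17
  15^21 = 15^16 * 15^4 * 15^1 = 17 * 14 * 15 mod 43
    17 * 14 = 238 = 23 mod 43
    23 * 15 = 345 = 1 mod 43
  15^21 = 1 mod 43
Result 1: 15 is a quadratic residue mod 43.
15^21 mod 43 = 1

1


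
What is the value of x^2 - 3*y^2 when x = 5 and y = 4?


x^2 - d*y^2
= 5^2 - 3*4^2
= 25 - 48
= -23

-23


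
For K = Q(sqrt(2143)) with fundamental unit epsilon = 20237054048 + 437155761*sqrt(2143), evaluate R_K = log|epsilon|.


epsilon = 20237054048 + 437155761*sqrt(2143)
= 4.0474e+10
R = ln(4.0474e+10)
= 24.4239

24.4239


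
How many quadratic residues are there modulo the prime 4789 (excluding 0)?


For prime p, the number of non-zero quadratic residues is (p-1)/2.
= (4789-1)/2
= 2394

2394


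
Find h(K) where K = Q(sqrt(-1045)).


K = Q(sqrt(-1045)). d mod 4 = 3, so D = disc(K) = 4d = -4180
h(K) equals the number of primitive reduced positive-definite forms (a, b, c) = a*x^2 + b*x*y + c*y^2 with b^2 - 4ac = D,
where reduced means |b| <= a <= c, with b >= 0 whenever |b| = a or a = c, and primitive means gcd(a, b, c) = 1.
Reduced forces 3a^2 <= |D| = 4180, so 1 <= a <= 37; b must have the parity of D, and c = (b^2 - D)/(4a) must be an integer >= a.
Enumerate a = 1..37, b in [-a, a]:
  a=1: (1, 0, 1045)  [1]
  a=2: (2, 2, 523)  [1]
  a=3..4: none
  a=5: (5, 0, 209)  [1]
  a=6..9: none
  a=10: (10, 10, 107)  [1]
  a=11: (11, 0, 95)  [1]
  a=12..16: none
  a=17: (17, -6, 62), (17, 6, 62)  [2]
  a=18: none
  a=19: (19, 0, 55)  [1]
  a=20..21: none
  a=22: (22, 22, 53)  [1]
  a=23: (23, -12, 47), (23, 12, 47)  [2]
  a=24..28: none
  a=29: (29, -24, 41), (29, 24, 41)  [2]
  a=30: none
  a=31: (31, -6, 34), (31, 6, 34)  [2]
  a=32..36: none
  a=37: (37, 36, 37)  [1]
Total reduced forms: 1 + 1 + 1 + 1 + 1 + 2 + 1 + 1 + 2 + 2 + 2 + 1 = 16
h = 16

16


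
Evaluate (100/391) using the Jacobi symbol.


Compute (100/391) via quadratic reciprocity:
  pull out 2: (2/391) = +1  (since 391 mod 8 = 7)
  pull out 2: (2/391) = +1  (since 391 mod 8 = 7)
  reciprocity: (25/391) -> +(391/25)
  reduce: (16/25)
  pull out 2: (2/25) = +1  (since 25 mod 8 = 1)
  pull out 2: (2/25) = +1  (since 25 mod 8 = 1)
  pull out 2: (2/25) = +1  (since 25 mod 8 = 1)
  pull out 2: (2/25) = +1  (since 25 mod 8 = 1)
  (1/25) = 1
Product of signs = 1

1


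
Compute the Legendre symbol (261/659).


p = 659 is prime, so compute (261/659) with the reciprocity algorithm (Jacobi-symbol steps: pull out 2s via (2/n), flip via reciprocity, reduce):
  reciprocity: (261/659) -> +(659/261)
  reduce: (137/261)
  reciprocity: (137/261) -> +(261/137)
  reduce: (124/137)
  pull out 2: (2/137) = +1  (since 137 mod 8 = 1)
  pull out 2: (2/137) = +1  (since 137 mod 8 = 1)
  reciprocity: (31/137) -> +(137/31)
  reduce: (13/31)
  reciprocity: (13/31) -> +(31/13)
  reduce: (5/13)
  reciprocity: (5/13) -> +(13/5)
  reduce: (3/5)
  reciprocity: (3/5) -> +(5/3)
  reduce: (2/3)
  pull out 2: (2/3) = -1  (since 3 mod 8 = 3)
  (1/3) = 1
Product of signs = -1
(261/659) = -1

-1


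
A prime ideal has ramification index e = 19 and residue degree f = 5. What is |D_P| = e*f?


|D_P| = e * f
= 19 * 5
= 95

95


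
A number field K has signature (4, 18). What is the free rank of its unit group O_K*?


By Dirichlet's unit theorem:
rank = r1 + r2 - 1
= 4 + 18 - 1
= 21

21


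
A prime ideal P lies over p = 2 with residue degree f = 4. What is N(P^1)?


N(P^a) = p^(a*f)
= 2^(1*4)
= 2^4
= 16

16


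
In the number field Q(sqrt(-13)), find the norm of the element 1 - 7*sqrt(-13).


N(a + b*sqrt(d)) = a^2 - d*b^2
= (1)^2 - (-13)*(-7)^2
= 1 + 637
= 638

638


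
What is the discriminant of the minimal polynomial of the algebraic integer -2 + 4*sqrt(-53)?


The element -2 + 4*sqrt(-53) has minimal polynomial:
x^2 + 4*x + 852
Discriminant = (4)^2 - 4*(852)
= 16 - 3408
= -3392

-3392


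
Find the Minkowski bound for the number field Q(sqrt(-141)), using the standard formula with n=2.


d = -141, d mod 4 = 3, so disc(K) = 4d = -564; |disc(K)| = 564
Imaginary quadratic field, so n = 2, s = r2 = 1, r1 = 0
M = (n!/n^n) * (4/pi)^s * sqrt(|disc(K)|) = (2!/2^2) * (4/pi)^1 * sqrt(564)
= 0.5 * 1.273240 * 23.748684
= 15.1189

15.1189


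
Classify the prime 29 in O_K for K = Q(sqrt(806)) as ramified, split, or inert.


K = Q(sqrt(806)). Since d mod 4 = 2, disc(K) = 3224.
Check p | disc: 3224 mod 29 = 5.
p does not divide disc. Compute Legendre symbol (d/p):
23^((29-1)/2) mod 29 = 1
(d/p) = 1, so p splits: (p) = P*P' with e=1, f=1, g=2.
Therefore p is split.

split


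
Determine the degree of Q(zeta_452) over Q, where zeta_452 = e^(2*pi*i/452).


The degree equals Euler's totient phi(452).
452 = 2^2 * 113
phi(452) = 224

224


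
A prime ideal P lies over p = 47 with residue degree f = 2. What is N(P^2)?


N(P^a) = p^(a*f)
= 47^(2*2)
= 47^4
= 4879681

4879681


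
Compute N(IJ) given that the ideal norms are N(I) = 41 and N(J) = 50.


N(IJ) = N(I) * N(J)
= 41 * 50
= 2050

2050


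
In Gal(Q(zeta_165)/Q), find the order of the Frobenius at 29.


The Frobenius at p in Gal(Q(zeta_n)/Q) = (Z/nZ)* is the class of p, so its order is ord_165(29), the smallest k >= 1 with 29^k = 1 mod 165.
n = 165 = 3 * 5 * 11, phi(165) = 80; the order divides phi(n).
Divisors of 80: 1, 2, 4, 5, 8, 10, 16, 20, 40, 80
Repeated squaring mod 165: 29^1 = 29, 29^2 = 16, 29^4 = 91, 29^8 = 31, 29^16 = 136, 29^32 = 16, 29^64 = 91
Test divisors in increasing order:
  k=1: 29^1 = 29 mod 165
  k=2: 29^2 = 16 mod 165
  k=4: 29^4 = 91 mod 165
  k=5: 29^5 = 91 * 29 = 164 mod 165
  k=8: 29^8 = 31 mod 165
  k=10: 29^10 = 31 * 16 = 1 mod 165  <- first divisor giving 1
Order = 10

10


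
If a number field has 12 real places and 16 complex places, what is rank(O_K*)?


By Dirichlet's unit theorem:
rank = r1 + r2 - 1
= 12 + 16 - 1
= 27

27


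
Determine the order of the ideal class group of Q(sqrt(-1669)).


K = Q(sqrt(-1669)). d mod 4 = 3, so D = disc(K) = 4d = -6676
h(K) equals the number of primitive reduced positive-definite forms (a, b, c) = a*x^2 + b*x*y + c*y^2 with b^2 - 4ac = D,
where reduced means |b| <= a <= c, with b >= 0 whenever |b| = a or a = c, and primitive means gcd(a, b, c) = 1.
Reduced forces 3a^2 <= |D| = 6676, so 1 <= a <= 47; b must have the parity of D, and c = (b^2 - D)/(4a) must be an integer >= a.
Enumerate a = 1..47, b in [-a, a]:
  a=1: (1, 0, 1669)  [1]
  a=2: (2, 2, 835)  [1]
  a=3..4: none
  a=5: (5, -2, 334), (5, 2, 334)  [2]
  a=6: none
  a=7: (7, -4, 239), (7, 4, 239)  [2]
  a=8..9: none
  a=10: (10, -2, 167), (10, 2, 167)  [2]
  a=11: (11, -10, 154), (11, 10, 154)  [2]
  a=12..13: none
  a=14: (14, -10, 121), (14, 10, 121)  [2]
  a=15..21: none
  a=22: (22, -10, 77), (22, 10, 77)  [2]
  a=23..24: none
  a=25: (25, -18, 70), (25, 18, 70)  [2]
  a=26..28: none
  a=29: (29, -20, 61), (29, 20, 61)  [2]
  a=30: none
  a=31: (31, -12, 55), (31, 12, 55)  [2]
  a=32..34: none
  a=35: (35, -32, 55), (35, -18, 50), (35, 18, 50), (35, 32, 55)  [4]
  a=36: none
  a=37: (37, -24, 49), (37, 24, 49)  [2]
  a=38..47: none
Total reduced forms: 1 + 1 + 2 + 2 + 2 + 2 + 2 + 2 + 2 + 2 + 2 + 4 + 2 = 26
h = 26

26


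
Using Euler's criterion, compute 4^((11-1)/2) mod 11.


p = 11 is prime and the exponent is (p-1)/2 = 5, so by Euler's criterion 4^5 = (4/11) = +1 or -1 mod 11.
Compute by square-and-multiply:
  5 = 4 + 1 (binary 101)
  Repeated squaring mod 11: 4^1 = 4, 4^2 = 5, 4^4 = 3
  4^5 = 4^4 * 4^1 = 3 * 4 mod 11
    3 * 4 = 12 = 1 mod 11
  4^5 = 1 mod 11
Result 1: 4 is a quadratic residue mod 11.
4^5 mod 11 = 1

1


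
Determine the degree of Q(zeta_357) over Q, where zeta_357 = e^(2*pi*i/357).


The degree equals Euler's totient phi(357).
357 = 3 * 7 * 17
phi(357) = 192

192


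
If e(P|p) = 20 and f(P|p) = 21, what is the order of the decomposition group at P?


|D_P| = e * f
= 20 * 21
= 420

420


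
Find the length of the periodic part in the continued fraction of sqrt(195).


Run the CF algorithm for sqrt(195).
a_0 = floor(sqrt(195)) = 13; set m_0=0, q_0=1.
Recurrence: m' = q*a - m,  q' = (d - m'^2)/q,  a' = floor((a_0 + m')/q').
  step 1: m=13, q=26, a=1
  step 2: m=13, q=1, a=26
a_2 = 2*a_0 = 26, so the period closes here.
sqrt(195) = [13; 1, 26]
Period length = 2

2


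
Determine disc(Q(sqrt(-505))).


For K = Q(sqrt(d)) with d squarefree: disc(K) = d if d = 1 mod 4, and disc(K) = 4d if d = 2 or 3 mod 4.
Here d = -505, and d mod 4 = 3.
d = 3 mod 4, not 1 (O_K = Z[sqrt(d)]), so disc(K) = 4d = 4 * (-505) = -2020

-2020


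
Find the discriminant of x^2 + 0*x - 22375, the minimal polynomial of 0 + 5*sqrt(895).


The element 0 + 5*sqrt(895) has minimal polynomial:
x^2 + 0*x - 22375
Discriminant = (0)^2 - 4*(-22375)
= 0 + 89500
= 89500

89500


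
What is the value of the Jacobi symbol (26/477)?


Compute (26/477) via quadratic reciprocity:
  pull out 2: (2/477) = -1  (since 477 mod 8 = 5)
  reciprocity: (13/477) -> +(477/13)
  reduce: (9/13)
  reciprocity: (9/13) -> +(13/9)
  reduce: (4/9)
  pull out 2: (2/9) = +1  (since 9 mod 8 = 1)
  pull out 2: (2/9) = +1  (since 9 mod 8 = 1)
  (1/9) = 1
Product of signs = -1

-1


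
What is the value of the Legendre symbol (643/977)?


p = 977 is prime, so compute (643/977) with the reciprocity algorithm (Jacobi-symbol steps: pull out 2s via (2/n), flip via reciprocity, reduce):
  reciprocity: (643/977) -> +(977/643)
  reduce: (334/643)
  pull out 2: (2/643) = -1  (since 643 mod 8 = 3)
  reciprocity: (167/643) -> -(643/167)
  reduce: (142/167)
  pull out 2: (2/167) = +1  (since 167 mod 8 = 7)
  reciprocity: (71/167) -> -(167/71)
  reduce: (25/71)
  reciprocity: (25/71) -> +(71/25)
  reduce: (21/25)
  reciprocity: (21/25) -> +(25/21)
  reduce: (4/21)
  pull out 2: (2/21) = -1  (since 21 mod 8 = 5)
  pull out 2: (2/21) = -1  (since 21 mod 8 = 5)
  (1/21) = 1
Product of signs = -1
(643/977) = -1

-1
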